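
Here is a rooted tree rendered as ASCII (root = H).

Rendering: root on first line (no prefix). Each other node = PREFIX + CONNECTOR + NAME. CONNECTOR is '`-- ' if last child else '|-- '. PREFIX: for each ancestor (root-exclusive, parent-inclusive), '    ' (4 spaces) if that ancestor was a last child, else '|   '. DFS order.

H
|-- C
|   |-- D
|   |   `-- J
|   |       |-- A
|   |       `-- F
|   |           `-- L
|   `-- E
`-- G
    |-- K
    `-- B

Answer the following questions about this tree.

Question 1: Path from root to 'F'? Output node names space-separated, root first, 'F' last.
Answer: H C D J F

Derivation:
Walk down from root: H -> C -> D -> J -> F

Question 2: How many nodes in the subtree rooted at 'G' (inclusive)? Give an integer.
Answer: 3

Derivation:
Subtree rooted at G contains: B, G, K
Count = 3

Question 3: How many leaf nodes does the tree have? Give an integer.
Leaves (nodes with no children): A, B, E, K, L

Answer: 5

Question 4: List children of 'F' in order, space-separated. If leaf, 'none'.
Answer: L

Derivation:
Node F's children (from adjacency): L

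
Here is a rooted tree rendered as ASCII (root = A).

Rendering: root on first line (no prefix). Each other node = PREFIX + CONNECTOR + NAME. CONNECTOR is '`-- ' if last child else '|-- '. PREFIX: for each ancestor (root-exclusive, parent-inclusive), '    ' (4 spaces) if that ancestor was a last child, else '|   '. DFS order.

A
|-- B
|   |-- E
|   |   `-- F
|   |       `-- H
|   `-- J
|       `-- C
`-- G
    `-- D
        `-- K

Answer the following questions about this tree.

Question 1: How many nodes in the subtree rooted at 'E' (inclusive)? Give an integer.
Answer: 3

Derivation:
Subtree rooted at E contains: E, F, H
Count = 3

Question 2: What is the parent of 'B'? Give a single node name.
Scan adjacency: B appears as child of A

Answer: A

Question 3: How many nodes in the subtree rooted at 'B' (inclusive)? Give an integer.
Subtree rooted at B contains: B, C, E, F, H, J
Count = 6

Answer: 6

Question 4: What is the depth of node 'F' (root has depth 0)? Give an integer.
Answer: 3

Derivation:
Path from root to F: A -> B -> E -> F
Depth = number of edges = 3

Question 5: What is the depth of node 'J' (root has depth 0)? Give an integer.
Answer: 2

Derivation:
Path from root to J: A -> B -> J
Depth = number of edges = 2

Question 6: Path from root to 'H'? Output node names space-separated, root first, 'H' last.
Walk down from root: A -> B -> E -> F -> H

Answer: A B E F H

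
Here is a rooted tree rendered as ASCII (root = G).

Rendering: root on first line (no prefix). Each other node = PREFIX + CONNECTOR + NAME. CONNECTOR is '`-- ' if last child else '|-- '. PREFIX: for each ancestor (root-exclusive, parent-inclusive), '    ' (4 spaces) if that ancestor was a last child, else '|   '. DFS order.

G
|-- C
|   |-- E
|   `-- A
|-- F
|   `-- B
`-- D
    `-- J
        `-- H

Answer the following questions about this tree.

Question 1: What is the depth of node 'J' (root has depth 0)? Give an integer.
Path from root to J: G -> D -> J
Depth = number of edges = 2

Answer: 2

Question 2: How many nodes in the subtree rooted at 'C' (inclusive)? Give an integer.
Answer: 3

Derivation:
Subtree rooted at C contains: A, C, E
Count = 3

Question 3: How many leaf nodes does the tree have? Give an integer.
Answer: 4

Derivation:
Leaves (nodes with no children): A, B, E, H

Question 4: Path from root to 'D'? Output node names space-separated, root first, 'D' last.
Walk down from root: G -> D

Answer: G D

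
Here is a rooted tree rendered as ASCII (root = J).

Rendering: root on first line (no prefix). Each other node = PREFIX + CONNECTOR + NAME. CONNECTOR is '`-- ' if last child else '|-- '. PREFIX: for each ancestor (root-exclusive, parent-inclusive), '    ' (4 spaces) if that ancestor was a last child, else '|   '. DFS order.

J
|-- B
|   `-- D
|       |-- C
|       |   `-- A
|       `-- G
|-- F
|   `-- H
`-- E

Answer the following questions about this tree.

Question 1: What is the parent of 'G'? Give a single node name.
Answer: D

Derivation:
Scan adjacency: G appears as child of D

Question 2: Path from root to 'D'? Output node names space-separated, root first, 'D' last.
Walk down from root: J -> B -> D

Answer: J B D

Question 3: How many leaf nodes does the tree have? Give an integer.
Leaves (nodes with no children): A, E, G, H

Answer: 4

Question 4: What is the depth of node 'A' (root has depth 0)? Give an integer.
Path from root to A: J -> B -> D -> C -> A
Depth = number of edges = 4

Answer: 4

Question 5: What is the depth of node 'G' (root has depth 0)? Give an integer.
Path from root to G: J -> B -> D -> G
Depth = number of edges = 3

Answer: 3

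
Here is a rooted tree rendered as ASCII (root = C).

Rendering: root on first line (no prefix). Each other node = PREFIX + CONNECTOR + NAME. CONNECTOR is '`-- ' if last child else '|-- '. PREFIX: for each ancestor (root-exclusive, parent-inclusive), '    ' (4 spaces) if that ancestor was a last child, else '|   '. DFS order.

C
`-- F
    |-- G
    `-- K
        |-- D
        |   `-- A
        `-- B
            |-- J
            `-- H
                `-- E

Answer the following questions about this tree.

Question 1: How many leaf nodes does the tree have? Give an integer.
Answer: 4

Derivation:
Leaves (nodes with no children): A, E, G, J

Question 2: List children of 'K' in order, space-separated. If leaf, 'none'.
Node K's children (from adjacency): D, B

Answer: D B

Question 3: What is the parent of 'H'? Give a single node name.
Answer: B

Derivation:
Scan adjacency: H appears as child of B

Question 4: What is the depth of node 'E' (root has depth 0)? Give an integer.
Path from root to E: C -> F -> K -> B -> H -> E
Depth = number of edges = 5

Answer: 5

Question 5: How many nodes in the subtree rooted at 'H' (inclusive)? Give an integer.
Answer: 2

Derivation:
Subtree rooted at H contains: E, H
Count = 2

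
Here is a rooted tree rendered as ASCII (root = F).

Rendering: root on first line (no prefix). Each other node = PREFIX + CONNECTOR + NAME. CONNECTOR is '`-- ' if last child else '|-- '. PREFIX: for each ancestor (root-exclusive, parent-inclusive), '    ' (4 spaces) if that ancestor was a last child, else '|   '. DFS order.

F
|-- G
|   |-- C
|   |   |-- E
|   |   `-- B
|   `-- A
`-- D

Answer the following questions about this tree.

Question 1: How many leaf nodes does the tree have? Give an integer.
Leaves (nodes with no children): A, B, D, E

Answer: 4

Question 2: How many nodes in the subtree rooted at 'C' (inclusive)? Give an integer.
Answer: 3

Derivation:
Subtree rooted at C contains: B, C, E
Count = 3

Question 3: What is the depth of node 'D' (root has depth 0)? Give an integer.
Path from root to D: F -> D
Depth = number of edges = 1

Answer: 1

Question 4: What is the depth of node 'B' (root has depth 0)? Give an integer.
Answer: 3

Derivation:
Path from root to B: F -> G -> C -> B
Depth = number of edges = 3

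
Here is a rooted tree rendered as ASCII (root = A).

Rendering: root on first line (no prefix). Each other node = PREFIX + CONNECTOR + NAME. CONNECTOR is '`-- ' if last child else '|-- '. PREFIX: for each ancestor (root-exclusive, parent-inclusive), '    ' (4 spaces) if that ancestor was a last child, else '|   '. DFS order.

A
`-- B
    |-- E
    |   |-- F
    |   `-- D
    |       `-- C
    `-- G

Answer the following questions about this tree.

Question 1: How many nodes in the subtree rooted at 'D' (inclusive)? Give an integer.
Answer: 2

Derivation:
Subtree rooted at D contains: C, D
Count = 2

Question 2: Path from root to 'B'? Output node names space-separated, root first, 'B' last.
Answer: A B

Derivation:
Walk down from root: A -> B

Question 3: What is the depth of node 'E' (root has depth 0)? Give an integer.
Answer: 2

Derivation:
Path from root to E: A -> B -> E
Depth = number of edges = 2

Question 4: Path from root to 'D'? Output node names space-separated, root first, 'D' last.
Answer: A B E D

Derivation:
Walk down from root: A -> B -> E -> D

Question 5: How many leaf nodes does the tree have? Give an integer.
Leaves (nodes with no children): C, F, G

Answer: 3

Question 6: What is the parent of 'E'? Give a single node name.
Answer: B

Derivation:
Scan adjacency: E appears as child of B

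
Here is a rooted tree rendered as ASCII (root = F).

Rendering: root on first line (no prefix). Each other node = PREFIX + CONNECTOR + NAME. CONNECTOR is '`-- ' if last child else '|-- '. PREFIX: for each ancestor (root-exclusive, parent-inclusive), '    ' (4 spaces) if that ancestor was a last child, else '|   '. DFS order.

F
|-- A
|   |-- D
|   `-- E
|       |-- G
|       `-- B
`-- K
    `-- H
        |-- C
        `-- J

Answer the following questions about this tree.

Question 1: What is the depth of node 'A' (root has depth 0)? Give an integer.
Answer: 1

Derivation:
Path from root to A: F -> A
Depth = number of edges = 1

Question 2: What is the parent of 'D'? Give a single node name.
Scan adjacency: D appears as child of A

Answer: A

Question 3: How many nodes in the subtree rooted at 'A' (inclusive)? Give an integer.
Answer: 5

Derivation:
Subtree rooted at A contains: A, B, D, E, G
Count = 5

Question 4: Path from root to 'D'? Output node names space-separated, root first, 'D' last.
Answer: F A D

Derivation:
Walk down from root: F -> A -> D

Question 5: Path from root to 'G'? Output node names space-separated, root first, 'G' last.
Walk down from root: F -> A -> E -> G

Answer: F A E G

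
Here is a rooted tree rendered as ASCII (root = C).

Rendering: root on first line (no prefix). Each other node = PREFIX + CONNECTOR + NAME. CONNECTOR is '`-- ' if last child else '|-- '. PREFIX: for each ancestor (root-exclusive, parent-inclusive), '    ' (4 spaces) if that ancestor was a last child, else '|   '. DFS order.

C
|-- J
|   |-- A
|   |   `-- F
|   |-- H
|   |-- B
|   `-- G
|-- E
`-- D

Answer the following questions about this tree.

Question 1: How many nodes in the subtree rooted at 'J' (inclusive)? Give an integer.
Answer: 6

Derivation:
Subtree rooted at J contains: A, B, F, G, H, J
Count = 6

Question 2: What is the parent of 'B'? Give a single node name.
Scan adjacency: B appears as child of J

Answer: J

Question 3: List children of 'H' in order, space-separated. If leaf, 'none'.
Node H's children (from adjacency): (leaf)

Answer: none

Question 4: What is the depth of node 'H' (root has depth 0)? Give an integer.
Path from root to H: C -> J -> H
Depth = number of edges = 2

Answer: 2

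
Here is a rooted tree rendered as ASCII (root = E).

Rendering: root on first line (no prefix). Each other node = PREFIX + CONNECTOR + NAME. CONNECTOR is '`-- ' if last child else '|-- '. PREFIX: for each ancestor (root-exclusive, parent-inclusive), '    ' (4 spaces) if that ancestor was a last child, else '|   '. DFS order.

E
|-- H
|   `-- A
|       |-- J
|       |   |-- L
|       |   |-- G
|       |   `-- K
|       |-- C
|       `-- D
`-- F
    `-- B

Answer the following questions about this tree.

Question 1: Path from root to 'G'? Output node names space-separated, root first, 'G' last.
Walk down from root: E -> H -> A -> J -> G

Answer: E H A J G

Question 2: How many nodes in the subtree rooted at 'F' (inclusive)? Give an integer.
Subtree rooted at F contains: B, F
Count = 2

Answer: 2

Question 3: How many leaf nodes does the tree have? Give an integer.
Leaves (nodes with no children): B, C, D, G, K, L

Answer: 6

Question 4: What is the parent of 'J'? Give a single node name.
Answer: A

Derivation:
Scan adjacency: J appears as child of A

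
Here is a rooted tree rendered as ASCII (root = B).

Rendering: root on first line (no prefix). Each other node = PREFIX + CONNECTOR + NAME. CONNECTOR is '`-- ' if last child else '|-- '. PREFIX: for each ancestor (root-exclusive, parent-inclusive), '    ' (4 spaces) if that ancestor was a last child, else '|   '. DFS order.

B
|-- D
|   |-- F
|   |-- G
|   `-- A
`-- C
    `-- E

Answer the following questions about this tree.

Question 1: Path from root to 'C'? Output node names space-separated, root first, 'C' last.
Answer: B C

Derivation:
Walk down from root: B -> C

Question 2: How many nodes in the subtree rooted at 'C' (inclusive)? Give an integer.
Answer: 2

Derivation:
Subtree rooted at C contains: C, E
Count = 2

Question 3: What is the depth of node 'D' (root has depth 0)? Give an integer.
Path from root to D: B -> D
Depth = number of edges = 1

Answer: 1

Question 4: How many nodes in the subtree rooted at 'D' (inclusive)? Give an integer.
Subtree rooted at D contains: A, D, F, G
Count = 4

Answer: 4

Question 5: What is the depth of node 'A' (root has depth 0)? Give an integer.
Answer: 2

Derivation:
Path from root to A: B -> D -> A
Depth = number of edges = 2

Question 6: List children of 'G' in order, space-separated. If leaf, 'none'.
Node G's children (from adjacency): (leaf)

Answer: none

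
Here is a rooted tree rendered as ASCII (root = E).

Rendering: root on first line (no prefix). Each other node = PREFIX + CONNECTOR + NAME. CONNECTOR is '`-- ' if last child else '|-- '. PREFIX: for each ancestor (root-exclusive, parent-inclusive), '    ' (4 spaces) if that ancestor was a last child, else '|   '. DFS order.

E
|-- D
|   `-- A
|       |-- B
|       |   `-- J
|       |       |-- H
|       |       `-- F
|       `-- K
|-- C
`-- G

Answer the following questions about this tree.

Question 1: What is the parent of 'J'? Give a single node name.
Scan adjacency: J appears as child of B

Answer: B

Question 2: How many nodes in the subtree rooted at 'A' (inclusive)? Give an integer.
Answer: 6

Derivation:
Subtree rooted at A contains: A, B, F, H, J, K
Count = 6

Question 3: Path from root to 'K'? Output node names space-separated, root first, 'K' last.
Answer: E D A K

Derivation:
Walk down from root: E -> D -> A -> K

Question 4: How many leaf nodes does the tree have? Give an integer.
Leaves (nodes with no children): C, F, G, H, K

Answer: 5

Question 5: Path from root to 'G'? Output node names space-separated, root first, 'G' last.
Walk down from root: E -> G

Answer: E G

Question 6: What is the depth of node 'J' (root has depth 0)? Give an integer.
Answer: 4

Derivation:
Path from root to J: E -> D -> A -> B -> J
Depth = number of edges = 4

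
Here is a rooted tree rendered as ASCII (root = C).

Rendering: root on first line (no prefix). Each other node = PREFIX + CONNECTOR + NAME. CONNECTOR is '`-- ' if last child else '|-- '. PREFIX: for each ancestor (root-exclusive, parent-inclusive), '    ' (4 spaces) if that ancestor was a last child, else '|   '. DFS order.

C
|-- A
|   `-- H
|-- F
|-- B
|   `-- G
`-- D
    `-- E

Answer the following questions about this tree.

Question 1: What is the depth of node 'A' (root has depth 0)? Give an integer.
Answer: 1

Derivation:
Path from root to A: C -> A
Depth = number of edges = 1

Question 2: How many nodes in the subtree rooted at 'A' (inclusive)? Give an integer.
Answer: 2

Derivation:
Subtree rooted at A contains: A, H
Count = 2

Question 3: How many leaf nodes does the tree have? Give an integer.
Leaves (nodes with no children): E, F, G, H

Answer: 4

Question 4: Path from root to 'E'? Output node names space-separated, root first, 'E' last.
Answer: C D E

Derivation:
Walk down from root: C -> D -> E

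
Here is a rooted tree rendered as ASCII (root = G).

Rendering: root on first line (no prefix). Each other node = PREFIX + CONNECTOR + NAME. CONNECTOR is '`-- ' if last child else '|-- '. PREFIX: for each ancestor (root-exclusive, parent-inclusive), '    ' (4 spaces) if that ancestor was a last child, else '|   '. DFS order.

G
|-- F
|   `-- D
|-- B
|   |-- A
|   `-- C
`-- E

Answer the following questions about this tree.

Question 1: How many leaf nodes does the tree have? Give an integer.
Leaves (nodes with no children): A, C, D, E

Answer: 4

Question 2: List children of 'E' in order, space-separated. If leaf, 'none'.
Node E's children (from adjacency): (leaf)

Answer: none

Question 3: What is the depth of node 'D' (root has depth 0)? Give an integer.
Path from root to D: G -> F -> D
Depth = number of edges = 2

Answer: 2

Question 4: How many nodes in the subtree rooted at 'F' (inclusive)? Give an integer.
Answer: 2

Derivation:
Subtree rooted at F contains: D, F
Count = 2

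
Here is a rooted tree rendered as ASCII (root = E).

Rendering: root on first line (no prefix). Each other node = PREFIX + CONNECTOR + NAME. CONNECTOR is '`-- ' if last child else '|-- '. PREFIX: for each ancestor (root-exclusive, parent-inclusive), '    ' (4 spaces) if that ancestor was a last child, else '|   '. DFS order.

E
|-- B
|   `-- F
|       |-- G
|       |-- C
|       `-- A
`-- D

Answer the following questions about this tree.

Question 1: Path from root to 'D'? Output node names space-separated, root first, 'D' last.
Answer: E D

Derivation:
Walk down from root: E -> D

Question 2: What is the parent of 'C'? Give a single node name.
Answer: F

Derivation:
Scan adjacency: C appears as child of F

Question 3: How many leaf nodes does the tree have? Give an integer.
Answer: 4

Derivation:
Leaves (nodes with no children): A, C, D, G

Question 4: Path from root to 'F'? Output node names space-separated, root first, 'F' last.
Walk down from root: E -> B -> F

Answer: E B F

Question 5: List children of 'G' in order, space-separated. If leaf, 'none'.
Node G's children (from adjacency): (leaf)

Answer: none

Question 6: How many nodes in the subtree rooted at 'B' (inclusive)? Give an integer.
Subtree rooted at B contains: A, B, C, F, G
Count = 5

Answer: 5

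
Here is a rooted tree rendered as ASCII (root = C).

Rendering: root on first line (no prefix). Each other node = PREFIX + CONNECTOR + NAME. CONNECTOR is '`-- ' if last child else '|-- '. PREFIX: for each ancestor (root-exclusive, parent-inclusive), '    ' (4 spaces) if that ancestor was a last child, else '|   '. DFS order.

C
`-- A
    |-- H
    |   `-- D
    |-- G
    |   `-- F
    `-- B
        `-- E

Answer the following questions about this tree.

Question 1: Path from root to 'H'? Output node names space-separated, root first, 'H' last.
Walk down from root: C -> A -> H

Answer: C A H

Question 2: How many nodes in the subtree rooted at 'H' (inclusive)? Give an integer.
Subtree rooted at H contains: D, H
Count = 2

Answer: 2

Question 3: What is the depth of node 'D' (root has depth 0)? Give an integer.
Answer: 3

Derivation:
Path from root to D: C -> A -> H -> D
Depth = number of edges = 3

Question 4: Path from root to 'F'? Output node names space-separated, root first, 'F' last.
Answer: C A G F

Derivation:
Walk down from root: C -> A -> G -> F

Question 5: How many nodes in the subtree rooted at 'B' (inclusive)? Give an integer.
Answer: 2

Derivation:
Subtree rooted at B contains: B, E
Count = 2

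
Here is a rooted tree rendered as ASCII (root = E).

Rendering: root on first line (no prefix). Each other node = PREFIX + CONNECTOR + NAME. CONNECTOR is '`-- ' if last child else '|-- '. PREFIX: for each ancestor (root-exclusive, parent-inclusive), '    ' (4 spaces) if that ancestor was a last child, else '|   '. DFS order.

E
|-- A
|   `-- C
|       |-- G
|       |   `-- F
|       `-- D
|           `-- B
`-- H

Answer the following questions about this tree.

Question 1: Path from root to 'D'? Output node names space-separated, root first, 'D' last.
Answer: E A C D

Derivation:
Walk down from root: E -> A -> C -> D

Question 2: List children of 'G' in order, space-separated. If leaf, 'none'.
Answer: F

Derivation:
Node G's children (from adjacency): F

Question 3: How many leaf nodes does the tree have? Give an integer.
Answer: 3

Derivation:
Leaves (nodes with no children): B, F, H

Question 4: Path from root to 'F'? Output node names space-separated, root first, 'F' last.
Answer: E A C G F

Derivation:
Walk down from root: E -> A -> C -> G -> F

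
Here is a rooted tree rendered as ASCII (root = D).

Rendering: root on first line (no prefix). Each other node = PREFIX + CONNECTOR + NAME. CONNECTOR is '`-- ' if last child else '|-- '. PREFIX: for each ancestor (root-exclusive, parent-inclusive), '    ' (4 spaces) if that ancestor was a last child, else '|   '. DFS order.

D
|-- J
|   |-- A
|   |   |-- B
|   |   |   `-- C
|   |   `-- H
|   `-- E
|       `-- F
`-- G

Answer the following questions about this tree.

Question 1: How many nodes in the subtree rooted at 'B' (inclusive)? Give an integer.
Subtree rooted at B contains: B, C
Count = 2

Answer: 2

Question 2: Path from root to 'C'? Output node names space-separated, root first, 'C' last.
Walk down from root: D -> J -> A -> B -> C

Answer: D J A B C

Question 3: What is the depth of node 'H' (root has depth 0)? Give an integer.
Answer: 3

Derivation:
Path from root to H: D -> J -> A -> H
Depth = number of edges = 3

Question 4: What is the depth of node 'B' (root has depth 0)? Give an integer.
Path from root to B: D -> J -> A -> B
Depth = number of edges = 3

Answer: 3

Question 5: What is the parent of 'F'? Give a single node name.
Scan adjacency: F appears as child of E

Answer: E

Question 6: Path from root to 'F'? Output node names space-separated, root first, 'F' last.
Answer: D J E F

Derivation:
Walk down from root: D -> J -> E -> F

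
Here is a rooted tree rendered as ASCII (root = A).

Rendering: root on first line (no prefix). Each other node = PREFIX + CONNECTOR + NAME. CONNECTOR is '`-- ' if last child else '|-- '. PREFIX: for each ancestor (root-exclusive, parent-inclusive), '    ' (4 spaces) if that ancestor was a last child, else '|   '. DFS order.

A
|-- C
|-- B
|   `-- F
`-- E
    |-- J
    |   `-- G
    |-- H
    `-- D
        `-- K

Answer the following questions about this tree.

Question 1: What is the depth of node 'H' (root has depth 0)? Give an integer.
Path from root to H: A -> E -> H
Depth = number of edges = 2

Answer: 2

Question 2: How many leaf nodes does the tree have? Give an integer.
Answer: 5

Derivation:
Leaves (nodes with no children): C, F, G, H, K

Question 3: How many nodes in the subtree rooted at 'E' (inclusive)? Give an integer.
Subtree rooted at E contains: D, E, G, H, J, K
Count = 6

Answer: 6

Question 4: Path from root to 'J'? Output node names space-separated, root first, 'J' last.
Walk down from root: A -> E -> J

Answer: A E J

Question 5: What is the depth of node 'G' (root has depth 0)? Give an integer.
Answer: 3

Derivation:
Path from root to G: A -> E -> J -> G
Depth = number of edges = 3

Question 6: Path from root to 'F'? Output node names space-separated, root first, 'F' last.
Answer: A B F

Derivation:
Walk down from root: A -> B -> F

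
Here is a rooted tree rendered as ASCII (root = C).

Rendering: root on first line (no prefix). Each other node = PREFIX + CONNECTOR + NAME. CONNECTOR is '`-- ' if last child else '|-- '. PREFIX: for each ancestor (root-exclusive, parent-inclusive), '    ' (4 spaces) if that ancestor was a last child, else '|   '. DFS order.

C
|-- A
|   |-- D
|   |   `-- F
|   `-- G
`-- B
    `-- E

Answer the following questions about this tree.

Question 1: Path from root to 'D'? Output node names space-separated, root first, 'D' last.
Walk down from root: C -> A -> D

Answer: C A D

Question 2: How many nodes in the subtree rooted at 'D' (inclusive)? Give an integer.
Answer: 2

Derivation:
Subtree rooted at D contains: D, F
Count = 2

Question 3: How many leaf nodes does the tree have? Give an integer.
Answer: 3

Derivation:
Leaves (nodes with no children): E, F, G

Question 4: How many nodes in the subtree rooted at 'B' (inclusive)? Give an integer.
Subtree rooted at B contains: B, E
Count = 2

Answer: 2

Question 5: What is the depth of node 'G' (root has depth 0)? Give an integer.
Path from root to G: C -> A -> G
Depth = number of edges = 2

Answer: 2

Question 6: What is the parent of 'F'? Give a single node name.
Answer: D

Derivation:
Scan adjacency: F appears as child of D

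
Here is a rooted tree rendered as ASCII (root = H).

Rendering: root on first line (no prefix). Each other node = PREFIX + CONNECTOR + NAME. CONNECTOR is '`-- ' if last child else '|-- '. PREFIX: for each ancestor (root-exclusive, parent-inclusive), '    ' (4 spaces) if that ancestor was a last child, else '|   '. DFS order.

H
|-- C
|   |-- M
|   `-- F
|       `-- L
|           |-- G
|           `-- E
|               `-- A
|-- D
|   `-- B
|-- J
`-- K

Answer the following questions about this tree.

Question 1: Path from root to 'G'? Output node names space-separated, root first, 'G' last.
Walk down from root: H -> C -> F -> L -> G

Answer: H C F L G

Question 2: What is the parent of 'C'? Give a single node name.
Answer: H

Derivation:
Scan adjacency: C appears as child of H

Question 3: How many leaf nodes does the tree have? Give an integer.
Leaves (nodes with no children): A, B, G, J, K, M

Answer: 6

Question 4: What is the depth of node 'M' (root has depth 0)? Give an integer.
Path from root to M: H -> C -> M
Depth = number of edges = 2

Answer: 2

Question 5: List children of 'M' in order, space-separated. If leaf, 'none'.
Answer: none

Derivation:
Node M's children (from adjacency): (leaf)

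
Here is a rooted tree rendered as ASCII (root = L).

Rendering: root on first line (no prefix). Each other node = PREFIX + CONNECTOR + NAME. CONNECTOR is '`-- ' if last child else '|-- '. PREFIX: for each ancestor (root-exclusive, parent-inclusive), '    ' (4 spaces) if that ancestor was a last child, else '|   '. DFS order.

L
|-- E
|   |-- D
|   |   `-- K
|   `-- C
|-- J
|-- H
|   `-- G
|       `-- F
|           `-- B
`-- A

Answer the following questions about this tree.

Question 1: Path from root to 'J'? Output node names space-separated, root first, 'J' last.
Walk down from root: L -> J

Answer: L J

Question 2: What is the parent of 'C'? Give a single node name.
Answer: E

Derivation:
Scan adjacency: C appears as child of E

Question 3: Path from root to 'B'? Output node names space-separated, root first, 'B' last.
Walk down from root: L -> H -> G -> F -> B

Answer: L H G F B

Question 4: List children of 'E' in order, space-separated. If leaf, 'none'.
Node E's children (from adjacency): D, C

Answer: D C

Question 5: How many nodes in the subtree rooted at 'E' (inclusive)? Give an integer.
Subtree rooted at E contains: C, D, E, K
Count = 4

Answer: 4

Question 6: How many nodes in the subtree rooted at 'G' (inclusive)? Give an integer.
Subtree rooted at G contains: B, F, G
Count = 3

Answer: 3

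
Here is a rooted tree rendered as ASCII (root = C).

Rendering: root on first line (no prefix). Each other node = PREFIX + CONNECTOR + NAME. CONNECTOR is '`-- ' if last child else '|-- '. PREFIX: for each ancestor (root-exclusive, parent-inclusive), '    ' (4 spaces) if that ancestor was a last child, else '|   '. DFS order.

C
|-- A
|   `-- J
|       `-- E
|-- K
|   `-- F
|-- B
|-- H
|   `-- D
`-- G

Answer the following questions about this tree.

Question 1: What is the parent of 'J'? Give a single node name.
Scan adjacency: J appears as child of A

Answer: A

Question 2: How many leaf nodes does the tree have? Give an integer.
Leaves (nodes with no children): B, D, E, F, G

Answer: 5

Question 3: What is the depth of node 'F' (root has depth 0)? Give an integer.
Path from root to F: C -> K -> F
Depth = number of edges = 2

Answer: 2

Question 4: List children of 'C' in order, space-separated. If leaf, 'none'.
Answer: A K B H G

Derivation:
Node C's children (from adjacency): A, K, B, H, G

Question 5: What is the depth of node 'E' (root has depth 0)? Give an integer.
Answer: 3

Derivation:
Path from root to E: C -> A -> J -> E
Depth = number of edges = 3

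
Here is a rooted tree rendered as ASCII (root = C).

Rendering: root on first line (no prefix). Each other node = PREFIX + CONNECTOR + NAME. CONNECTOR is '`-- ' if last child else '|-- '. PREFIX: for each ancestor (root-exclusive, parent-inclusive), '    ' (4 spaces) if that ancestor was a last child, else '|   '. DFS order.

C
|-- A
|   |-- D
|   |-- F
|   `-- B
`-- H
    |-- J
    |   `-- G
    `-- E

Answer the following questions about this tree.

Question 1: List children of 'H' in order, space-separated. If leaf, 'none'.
Answer: J E

Derivation:
Node H's children (from adjacency): J, E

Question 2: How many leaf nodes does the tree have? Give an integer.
Leaves (nodes with no children): B, D, E, F, G

Answer: 5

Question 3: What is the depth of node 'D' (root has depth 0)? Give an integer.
Answer: 2

Derivation:
Path from root to D: C -> A -> D
Depth = number of edges = 2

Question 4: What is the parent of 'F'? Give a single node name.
Answer: A

Derivation:
Scan adjacency: F appears as child of A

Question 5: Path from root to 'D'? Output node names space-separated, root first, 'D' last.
Walk down from root: C -> A -> D

Answer: C A D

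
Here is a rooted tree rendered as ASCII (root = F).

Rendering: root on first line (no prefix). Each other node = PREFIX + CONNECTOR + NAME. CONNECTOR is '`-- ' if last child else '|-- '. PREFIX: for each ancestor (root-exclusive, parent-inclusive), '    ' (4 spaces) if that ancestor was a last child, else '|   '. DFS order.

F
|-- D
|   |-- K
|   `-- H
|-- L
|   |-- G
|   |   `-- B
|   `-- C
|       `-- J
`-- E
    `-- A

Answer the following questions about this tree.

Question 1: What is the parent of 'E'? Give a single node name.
Answer: F

Derivation:
Scan adjacency: E appears as child of F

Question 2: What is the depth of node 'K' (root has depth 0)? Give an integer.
Answer: 2

Derivation:
Path from root to K: F -> D -> K
Depth = number of edges = 2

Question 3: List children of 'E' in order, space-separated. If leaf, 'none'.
Answer: A

Derivation:
Node E's children (from adjacency): A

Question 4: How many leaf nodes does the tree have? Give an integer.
Answer: 5

Derivation:
Leaves (nodes with no children): A, B, H, J, K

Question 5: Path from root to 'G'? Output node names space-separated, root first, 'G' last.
Answer: F L G

Derivation:
Walk down from root: F -> L -> G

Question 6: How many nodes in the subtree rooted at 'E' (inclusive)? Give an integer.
Answer: 2

Derivation:
Subtree rooted at E contains: A, E
Count = 2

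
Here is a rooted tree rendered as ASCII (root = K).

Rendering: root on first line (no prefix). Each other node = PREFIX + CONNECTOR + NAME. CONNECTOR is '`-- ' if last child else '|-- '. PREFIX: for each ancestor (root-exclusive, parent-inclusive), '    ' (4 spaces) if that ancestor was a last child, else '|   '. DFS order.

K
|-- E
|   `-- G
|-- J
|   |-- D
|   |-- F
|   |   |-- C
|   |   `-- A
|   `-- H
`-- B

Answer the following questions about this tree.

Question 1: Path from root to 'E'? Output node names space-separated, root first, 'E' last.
Walk down from root: K -> E

Answer: K E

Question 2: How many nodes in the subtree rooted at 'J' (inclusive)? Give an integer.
Subtree rooted at J contains: A, C, D, F, H, J
Count = 6

Answer: 6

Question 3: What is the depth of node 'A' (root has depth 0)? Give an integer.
Path from root to A: K -> J -> F -> A
Depth = number of edges = 3

Answer: 3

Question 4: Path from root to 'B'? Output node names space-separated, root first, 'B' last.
Walk down from root: K -> B

Answer: K B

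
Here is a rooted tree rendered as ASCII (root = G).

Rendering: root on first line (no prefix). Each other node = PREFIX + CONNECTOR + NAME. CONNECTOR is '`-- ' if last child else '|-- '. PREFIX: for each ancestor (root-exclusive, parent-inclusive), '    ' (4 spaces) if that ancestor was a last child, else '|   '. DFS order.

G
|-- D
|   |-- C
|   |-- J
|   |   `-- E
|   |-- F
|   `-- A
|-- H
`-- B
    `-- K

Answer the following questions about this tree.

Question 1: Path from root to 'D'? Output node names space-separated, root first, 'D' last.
Answer: G D

Derivation:
Walk down from root: G -> D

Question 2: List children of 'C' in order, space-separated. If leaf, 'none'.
Node C's children (from adjacency): (leaf)

Answer: none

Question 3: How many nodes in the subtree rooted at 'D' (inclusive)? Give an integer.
Answer: 6

Derivation:
Subtree rooted at D contains: A, C, D, E, F, J
Count = 6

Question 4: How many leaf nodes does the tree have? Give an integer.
Answer: 6

Derivation:
Leaves (nodes with no children): A, C, E, F, H, K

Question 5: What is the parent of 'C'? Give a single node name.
Answer: D

Derivation:
Scan adjacency: C appears as child of D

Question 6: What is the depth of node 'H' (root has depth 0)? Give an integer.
Answer: 1

Derivation:
Path from root to H: G -> H
Depth = number of edges = 1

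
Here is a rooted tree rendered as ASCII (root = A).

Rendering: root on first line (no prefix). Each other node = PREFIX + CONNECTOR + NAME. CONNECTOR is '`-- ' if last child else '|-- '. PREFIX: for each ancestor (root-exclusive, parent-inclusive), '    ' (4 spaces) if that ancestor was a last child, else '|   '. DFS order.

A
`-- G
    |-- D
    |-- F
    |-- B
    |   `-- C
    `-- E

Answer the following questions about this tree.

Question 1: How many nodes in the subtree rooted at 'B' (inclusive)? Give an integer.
Answer: 2

Derivation:
Subtree rooted at B contains: B, C
Count = 2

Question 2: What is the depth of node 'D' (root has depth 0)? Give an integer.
Answer: 2

Derivation:
Path from root to D: A -> G -> D
Depth = number of edges = 2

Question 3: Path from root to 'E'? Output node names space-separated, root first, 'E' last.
Answer: A G E

Derivation:
Walk down from root: A -> G -> E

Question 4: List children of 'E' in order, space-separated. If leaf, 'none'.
Node E's children (from adjacency): (leaf)

Answer: none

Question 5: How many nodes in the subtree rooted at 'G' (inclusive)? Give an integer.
Subtree rooted at G contains: B, C, D, E, F, G
Count = 6

Answer: 6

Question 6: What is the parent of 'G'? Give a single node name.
Scan adjacency: G appears as child of A

Answer: A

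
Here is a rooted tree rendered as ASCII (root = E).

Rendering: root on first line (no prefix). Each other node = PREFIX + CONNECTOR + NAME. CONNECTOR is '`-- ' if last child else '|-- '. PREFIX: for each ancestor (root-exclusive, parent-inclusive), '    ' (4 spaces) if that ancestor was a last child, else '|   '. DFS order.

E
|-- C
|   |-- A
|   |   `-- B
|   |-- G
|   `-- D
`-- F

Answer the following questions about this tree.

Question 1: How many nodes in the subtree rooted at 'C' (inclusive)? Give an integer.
Answer: 5

Derivation:
Subtree rooted at C contains: A, B, C, D, G
Count = 5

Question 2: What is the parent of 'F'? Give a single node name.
Scan adjacency: F appears as child of E

Answer: E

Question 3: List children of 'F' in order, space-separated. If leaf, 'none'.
Answer: none

Derivation:
Node F's children (from adjacency): (leaf)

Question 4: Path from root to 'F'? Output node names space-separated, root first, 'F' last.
Walk down from root: E -> F

Answer: E F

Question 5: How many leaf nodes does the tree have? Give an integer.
Leaves (nodes with no children): B, D, F, G

Answer: 4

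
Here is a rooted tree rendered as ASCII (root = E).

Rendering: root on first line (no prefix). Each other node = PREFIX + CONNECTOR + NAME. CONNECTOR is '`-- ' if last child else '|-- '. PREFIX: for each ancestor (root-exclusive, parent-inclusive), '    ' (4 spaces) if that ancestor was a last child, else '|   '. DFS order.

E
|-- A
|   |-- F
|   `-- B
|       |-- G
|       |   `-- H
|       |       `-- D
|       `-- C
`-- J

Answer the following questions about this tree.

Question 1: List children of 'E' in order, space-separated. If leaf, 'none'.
Node E's children (from adjacency): A, J

Answer: A J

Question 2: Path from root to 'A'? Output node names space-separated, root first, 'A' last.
Walk down from root: E -> A

Answer: E A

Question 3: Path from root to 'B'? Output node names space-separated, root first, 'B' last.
Answer: E A B

Derivation:
Walk down from root: E -> A -> B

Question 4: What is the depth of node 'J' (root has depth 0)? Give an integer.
Answer: 1

Derivation:
Path from root to J: E -> J
Depth = number of edges = 1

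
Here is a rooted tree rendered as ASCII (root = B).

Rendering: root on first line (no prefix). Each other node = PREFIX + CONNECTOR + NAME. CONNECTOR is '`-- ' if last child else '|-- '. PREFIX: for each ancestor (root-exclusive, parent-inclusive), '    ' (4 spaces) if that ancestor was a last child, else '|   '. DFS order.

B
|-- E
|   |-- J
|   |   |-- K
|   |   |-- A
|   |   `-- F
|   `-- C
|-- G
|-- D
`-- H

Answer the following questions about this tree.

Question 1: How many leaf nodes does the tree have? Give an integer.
Leaves (nodes with no children): A, C, D, F, G, H, K

Answer: 7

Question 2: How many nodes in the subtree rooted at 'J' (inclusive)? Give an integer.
Subtree rooted at J contains: A, F, J, K
Count = 4

Answer: 4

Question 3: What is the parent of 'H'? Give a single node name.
Answer: B

Derivation:
Scan adjacency: H appears as child of B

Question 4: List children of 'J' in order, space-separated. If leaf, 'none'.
Answer: K A F

Derivation:
Node J's children (from adjacency): K, A, F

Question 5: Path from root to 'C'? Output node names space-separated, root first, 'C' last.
Walk down from root: B -> E -> C

Answer: B E C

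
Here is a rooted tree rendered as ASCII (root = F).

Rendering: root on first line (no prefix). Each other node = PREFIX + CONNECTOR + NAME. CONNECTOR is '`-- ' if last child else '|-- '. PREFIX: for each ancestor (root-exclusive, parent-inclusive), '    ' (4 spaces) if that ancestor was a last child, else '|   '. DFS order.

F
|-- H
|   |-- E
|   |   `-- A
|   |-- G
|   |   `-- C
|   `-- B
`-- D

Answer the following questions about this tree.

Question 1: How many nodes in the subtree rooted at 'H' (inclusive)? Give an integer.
Subtree rooted at H contains: A, B, C, E, G, H
Count = 6

Answer: 6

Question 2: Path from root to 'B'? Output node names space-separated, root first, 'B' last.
Walk down from root: F -> H -> B

Answer: F H B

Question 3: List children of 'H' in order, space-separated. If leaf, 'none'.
Answer: E G B

Derivation:
Node H's children (from adjacency): E, G, B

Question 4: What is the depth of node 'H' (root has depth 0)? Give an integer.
Path from root to H: F -> H
Depth = number of edges = 1

Answer: 1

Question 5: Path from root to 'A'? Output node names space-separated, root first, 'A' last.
Walk down from root: F -> H -> E -> A

Answer: F H E A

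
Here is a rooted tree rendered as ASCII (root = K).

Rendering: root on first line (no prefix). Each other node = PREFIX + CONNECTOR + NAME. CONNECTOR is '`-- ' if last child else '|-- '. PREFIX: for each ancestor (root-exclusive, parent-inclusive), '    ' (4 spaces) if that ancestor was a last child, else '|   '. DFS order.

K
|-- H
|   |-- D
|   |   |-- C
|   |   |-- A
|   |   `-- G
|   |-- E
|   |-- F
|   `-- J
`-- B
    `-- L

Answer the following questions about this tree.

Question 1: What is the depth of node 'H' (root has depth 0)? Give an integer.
Path from root to H: K -> H
Depth = number of edges = 1

Answer: 1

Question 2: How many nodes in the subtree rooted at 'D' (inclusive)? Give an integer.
Answer: 4

Derivation:
Subtree rooted at D contains: A, C, D, G
Count = 4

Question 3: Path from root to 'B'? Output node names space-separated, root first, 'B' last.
Walk down from root: K -> B

Answer: K B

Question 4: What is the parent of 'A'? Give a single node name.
Scan adjacency: A appears as child of D

Answer: D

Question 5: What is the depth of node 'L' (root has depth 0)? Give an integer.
Answer: 2

Derivation:
Path from root to L: K -> B -> L
Depth = number of edges = 2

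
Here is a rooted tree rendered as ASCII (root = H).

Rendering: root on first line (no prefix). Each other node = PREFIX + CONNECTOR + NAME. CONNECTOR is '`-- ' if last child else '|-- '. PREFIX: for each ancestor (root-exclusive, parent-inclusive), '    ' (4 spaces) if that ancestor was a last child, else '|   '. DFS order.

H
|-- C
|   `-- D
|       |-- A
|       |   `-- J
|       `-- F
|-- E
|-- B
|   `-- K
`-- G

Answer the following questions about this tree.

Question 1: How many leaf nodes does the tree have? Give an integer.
Leaves (nodes with no children): E, F, G, J, K

Answer: 5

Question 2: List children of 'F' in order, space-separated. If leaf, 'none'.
Node F's children (from adjacency): (leaf)

Answer: none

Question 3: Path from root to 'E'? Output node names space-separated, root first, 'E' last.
Answer: H E

Derivation:
Walk down from root: H -> E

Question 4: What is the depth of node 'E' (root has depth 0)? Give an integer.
Path from root to E: H -> E
Depth = number of edges = 1

Answer: 1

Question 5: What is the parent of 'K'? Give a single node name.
Scan adjacency: K appears as child of B

Answer: B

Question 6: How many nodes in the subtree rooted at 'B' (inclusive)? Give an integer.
Answer: 2

Derivation:
Subtree rooted at B contains: B, K
Count = 2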